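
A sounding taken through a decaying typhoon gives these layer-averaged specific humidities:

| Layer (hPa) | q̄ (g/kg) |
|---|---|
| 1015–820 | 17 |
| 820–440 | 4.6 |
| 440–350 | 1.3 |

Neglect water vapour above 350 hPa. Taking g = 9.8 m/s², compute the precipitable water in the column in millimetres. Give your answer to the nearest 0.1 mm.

Precipitable water is the column-integrated vapour mass per unit area: PW = (1/g) Σ q̄ Δp, with q in kg/kg and Δp in Pa (1 kg/m² of water = 1 mm).
Layer 1015–820 hPa: Δp = 195 hPa = 19500 Pa, q̄ = 0.017 kg/kg → 0.017 × 19500 / 9.8 = 33.83 mm
Layer 820–440 hPa: Δp = 380 hPa = 38000 Pa, q̄ = 0.0046 kg/kg → 0.0046 × 38000 / 9.8 = 17.84 mm
Layer 440–350 hPa: Δp = 90 hPa = 9000 Pa, q̄ = 0.0013 kg/kg → 0.0013 × 9000 / 9.8 = 1.19 mm
PW = 33.83 + 17.84 + 1.19 = 52.86 ≈ 52.9 mm.

PW ≈ 52.9 mm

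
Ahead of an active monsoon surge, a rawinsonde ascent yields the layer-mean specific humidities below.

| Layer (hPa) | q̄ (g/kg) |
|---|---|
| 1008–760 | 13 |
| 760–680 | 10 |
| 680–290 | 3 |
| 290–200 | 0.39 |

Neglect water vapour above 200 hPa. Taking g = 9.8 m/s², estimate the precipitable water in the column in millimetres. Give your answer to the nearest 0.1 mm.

Precipitable water is the column-integrated vapour mass per unit area: PW = (1/g) Σ q̄ Δp, with q in kg/kg and Δp in Pa (1 kg/m² of water = 1 mm).
Layer 1008–760 hPa: Δp = 248 hPa = 24800 Pa, q̄ = 0.013 kg/kg → 0.013 × 24800 / 9.8 = 32.90 mm
Layer 760–680 hPa: Δp = 80 hPa = 8000 Pa, q̄ = 0.01 kg/kg → 0.01 × 8000 / 9.8 = 8.16 mm
Layer 680–290 hPa: Δp = 390 hPa = 39000 Pa, q̄ = 0.003 kg/kg → 0.003 × 39000 / 9.8 = 11.94 mm
Layer 290–200 hPa: Δp = 90 hPa = 9000 Pa, q̄ = 0.00039 kg/kg → 0.00039 × 9000 / 9.8 = 0.36 mm
PW = 32.90 + 8.16 + 11.94 + 0.36 = 53.36 ≈ 53.4 mm.

PW ≈ 53.4 mm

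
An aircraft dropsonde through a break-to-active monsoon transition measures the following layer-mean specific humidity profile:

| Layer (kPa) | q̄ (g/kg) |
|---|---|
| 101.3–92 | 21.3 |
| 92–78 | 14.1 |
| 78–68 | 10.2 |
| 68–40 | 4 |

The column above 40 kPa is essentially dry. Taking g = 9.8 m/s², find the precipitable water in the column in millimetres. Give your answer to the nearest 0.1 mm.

Precipitable water is the column-integrated vapour mass per unit area: PW = (1/g) Σ q̄ Δp, with q in kg/kg and Δp in Pa (1 kg/m² of water = 1 mm).
Layer 101.3–92 kPa: Δp = 93 hPa = 9300 Pa, q̄ = 0.0213 kg/kg → 0.0213 × 9300 / 9.8 = 20.21 mm
Layer 92–78 kPa: Δp = 140 hPa = 14000 Pa, q̄ = 0.0141 kg/kg → 0.0141 × 14000 / 9.8 = 20.14 mm
Layer 78–68 kPa: Δp = 100 hPa = 10000 Pa, q̄ = 0.0102 kg/kg → 0.0102 × 10000 / 9.8 = 10.41 mm
Layer 68–40 kPa: Δp = 280 hPa = 28000 Pa, q̄ = 0.004 kg/kg → 0.004 × 28000 / 9.8 = 11.43 mm
PW = 20.21 + 20.14 + 10.41 + 11.43 = 62.19 ≈ 62.2 mm.

PW ≈ 62.2 mm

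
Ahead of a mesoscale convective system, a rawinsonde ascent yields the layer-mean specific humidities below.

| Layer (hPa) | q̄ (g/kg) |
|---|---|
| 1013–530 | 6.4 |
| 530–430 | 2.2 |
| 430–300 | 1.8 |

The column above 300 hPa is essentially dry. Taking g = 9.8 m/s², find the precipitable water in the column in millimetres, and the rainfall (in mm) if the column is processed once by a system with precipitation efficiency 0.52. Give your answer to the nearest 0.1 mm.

Precipitable water is the column-integrated vapour mass per unit area: PW = (1/g) Σ q̄ Δp, with q in kg/kg and Δp in Pa (1 kg/m² of water = 1 mm).
Layer 1013–530 hPa: Δp = 483 hPa = 48300 Pa, q̄ = 0.0064 kg/kg → 0.0064 × 48300 / 9.8 = 31.54 mm
Layer 530–430 hPa: Δp = 100 hPa = 10000 Pa, q̄ = 0.0022 kg/kg → 0.0022 × 10000 / 9.8 = 2.24 mm
Layer 430–300 hPa: Δp = 130 hPa = 13000 Pa, q̄ = 0.0018 kg/kg → 0.0018 × 13000 / 9.8 = 2.39 mm
PW = 31.54 + 2.24 + 2.39 = 36.17 ≈ 36.2 mm.
Rainfall = ε × PW = 0.52 × 36.2 = 18.8 mm.

PW ≈ 36.2 mm; rainfall ≈ 18.8 mm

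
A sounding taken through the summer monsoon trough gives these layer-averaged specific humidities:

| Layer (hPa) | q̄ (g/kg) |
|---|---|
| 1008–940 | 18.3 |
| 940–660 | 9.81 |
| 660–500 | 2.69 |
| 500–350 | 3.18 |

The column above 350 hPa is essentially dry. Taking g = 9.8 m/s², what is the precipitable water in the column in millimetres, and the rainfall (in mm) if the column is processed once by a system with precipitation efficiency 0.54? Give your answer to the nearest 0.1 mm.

Precipitable water is the column-integrated vapour mass per unit area: PW = (1/g) Σ q̄ Δp, with q in kg/kg and Δp in Pa (1 kg/m² of water = 1 mm).
Layer 1008–940 hPa: Δp = 68 hPa = 6800 Pa, q̄ = 0.0183 kg/kg → 0.0183 × 6800 / 9.8 = 12.70 mm
Layer 940–660 hPa: Δp = 280 hPa = 28000 Pa, q̄ = 0.00981 kg/kg → 0.00981 × 28000 / 9.8 = 28.03 mm
Layer 660–500 hPa: Δp = 160 hPa = 16000 Pa, q̄ = 0.00269 kg/kg → 0.00269 × 16000 / 9.8 = 4.39 mm
Layer 500–350 hPa: Δp = 150 hPa = 15000 Pa, q̄ = 0.00318 kg/kg → 0.00318 × 15000 / 9.8 = 4.87 mm
PW = 12.70 + 28.03 + 4.39 + 4.87 = 49.99 ≈ 50.0 mm.
Rainfall = ε × PW = 0.54 × 50.0 = 27.0 mm.

PW ≈ 50.0 mm; rainfall ≈ 27.0 mm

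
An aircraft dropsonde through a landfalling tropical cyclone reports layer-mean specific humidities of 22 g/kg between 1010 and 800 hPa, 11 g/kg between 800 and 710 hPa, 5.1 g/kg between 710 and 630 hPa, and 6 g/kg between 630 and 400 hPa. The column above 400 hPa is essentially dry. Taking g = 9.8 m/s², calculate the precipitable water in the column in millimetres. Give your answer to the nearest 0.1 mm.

Precipitable water is the column-integrated vapour mass per unit area: PW = (1/g) Σ q̄ Δp, with q in kg/kg and Δp in Pa (1 kg/m² of water = 1 mm).
Layer 1010–800 hPa: Δp = 210 hPa = 21000 Pa, q̄ = 0.022 kg/kg → 0.022 × 21000 / 9.8 = 47.14 mm
Layer 800–710 hPa: Δp = 90 hPa = 9000 Pa, q̄ = 0.011 kg/kg → 0.011 × 9000 / 9.8 = 10.10 mm
Layer 710–630 hPa: Δp = 80 hPa = 8000 Pa, q̄ = 0.0051 kg/kg → 0.0051 × 8000 / 9.8 = 4.16 mm
Layer 630–400 hPa: Δp = 230 hPa = 23000 Pa, q̄ = 0.006 kg/kg → 0.006 × 23000 / 9.8 = 14.08 mm
PW = 47.14 + 10.10 + 4.16 + 14.08 = 75.48 ≈ 75.5 mm.

PW ≈ 75.5 mm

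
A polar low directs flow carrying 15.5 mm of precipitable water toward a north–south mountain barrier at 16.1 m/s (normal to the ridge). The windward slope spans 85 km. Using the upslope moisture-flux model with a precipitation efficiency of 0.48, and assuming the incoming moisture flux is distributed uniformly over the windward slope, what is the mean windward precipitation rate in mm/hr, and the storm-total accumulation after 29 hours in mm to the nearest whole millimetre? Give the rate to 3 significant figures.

Incoming column moisture flux per unit ridge length: F = V × PW = 16.1 × 15.5 = 249.55 mm·m/s.
Spread over the 85 km slope with efficiency ε = 0.48: R = ε·F/W = 0.48 × 249.55 / 85000 m = 1.409e-03 mm/s.
R = 1.409e-03 × 3600 = 5.07 mm/hr.
Over 29 h: total = 5.07 × 29 = 147.03 ≈ 147 mm.

R ≈ 5.07 mm/hr; total ≈ 147 mm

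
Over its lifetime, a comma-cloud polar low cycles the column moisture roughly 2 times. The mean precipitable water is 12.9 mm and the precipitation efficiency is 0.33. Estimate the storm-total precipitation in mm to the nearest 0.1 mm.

Each cycle deposits ε × PW = 0.33 × 12.9 = 4.257 mm.
Over 2 cycles: 2 × 4.257 = 8.5 mm.

precipitation ≈ 8.5 mm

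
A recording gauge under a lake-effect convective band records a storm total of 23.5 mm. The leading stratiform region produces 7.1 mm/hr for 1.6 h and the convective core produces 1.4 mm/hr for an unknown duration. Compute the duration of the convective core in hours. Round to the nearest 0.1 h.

duration ≈ 8.7 h

Known phases: 7.1 × 1.6 = 11.36 mm.
Remaining depth = 23.5 − 11.36 = 12.14 mm.
Duration = 12.14 / 1.4 = 8.7 h.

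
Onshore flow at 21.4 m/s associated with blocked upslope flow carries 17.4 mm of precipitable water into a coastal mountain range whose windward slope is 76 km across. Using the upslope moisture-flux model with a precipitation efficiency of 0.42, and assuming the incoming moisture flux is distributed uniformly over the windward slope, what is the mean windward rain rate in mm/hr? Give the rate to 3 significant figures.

R ≈ 7.41 mm/hr

Incoming column moisture flux per unit ridge length: F = V × PW = 21.4 × 17.4 = 372.36 mm·m/s.
Spread over the 76 km slope with efficiency ε = 0.42: R = ε·F/W = 0.42 × 372.36 / 76000 m = 2.058e-03 mm/s.
R = 2.058e-03 × 3600 = 7.41 mm/hr.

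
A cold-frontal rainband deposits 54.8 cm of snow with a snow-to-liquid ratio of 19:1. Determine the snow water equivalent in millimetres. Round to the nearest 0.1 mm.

SWE ≈ 28.8 mm

SWE = snow depth / ratio = 54.8 cm / 19 = 2.884 cm = 28.8 mm.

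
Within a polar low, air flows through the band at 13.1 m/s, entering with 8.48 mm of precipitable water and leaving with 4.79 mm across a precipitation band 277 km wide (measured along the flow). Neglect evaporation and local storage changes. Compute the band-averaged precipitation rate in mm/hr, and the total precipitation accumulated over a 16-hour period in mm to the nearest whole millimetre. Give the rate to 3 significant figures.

R ≈ 0.628 mm/hr; total ≈ 10 mm

Column moisture flux per unit crosswind length is F = V × PW.
Inflow: F_in = 13.1 × 8.48 = 111.088 mm·m/s
Outflow: F_out = 13.1 × 4.79 = 62.749 mm·m/s
Steady-state rate R = (F_in − F_out)/L = (111.088 − 62.749) / 277000 m = 1.745e-04 mm/s.
R = 1.745e-04 × 3600 = 0.628 mm/hr.
Over 16 h: total = 0.628 × 16 = 10.048 ≈ 10 mm.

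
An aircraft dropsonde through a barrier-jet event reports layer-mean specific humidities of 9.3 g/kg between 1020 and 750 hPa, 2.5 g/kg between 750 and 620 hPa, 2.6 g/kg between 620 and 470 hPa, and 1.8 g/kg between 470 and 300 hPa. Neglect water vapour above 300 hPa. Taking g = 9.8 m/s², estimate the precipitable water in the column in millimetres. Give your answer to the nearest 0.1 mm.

Precipitable water is the column-integrated vapour mass per unit area: PW = (1/g) Σ q̄ Δp, with q in kg/kg and Δp in Pa (1 kg/m² of water = 1 mm).
Layer 1020–750 hPa: Δp = 270 hPa = 27000 Pa, q̄ = 0.0093 kg/kg → 0.0093 × 27000 / 9.8 = 25.62 mm
Layer 750–620 hPa: Δp = 130 hPa = 13000 Pa, q̄ = 0.0025 kg/kg → 0.0025 × 13000 / 9.8 = 3.32 mm
Layer 620–470 hPa: Δp = 150 hPa = 15000 Pa, q̄ = 0.0026 kg/kg → 0.0026 × 15000 / 9.8 = 3.98 mm
Layer 470–300 hPa: Δp = 170 hPa = 17000 Pa, q̄ = 0.0018 kg/kg → 0.0018 × 17000 / 9.8 = 3.12 mm
PW = 25.62 + 3.32 + 3.98 + 3.12 = 36.04 ≈ 36.0 mm.

PW ≈ 36.0 mm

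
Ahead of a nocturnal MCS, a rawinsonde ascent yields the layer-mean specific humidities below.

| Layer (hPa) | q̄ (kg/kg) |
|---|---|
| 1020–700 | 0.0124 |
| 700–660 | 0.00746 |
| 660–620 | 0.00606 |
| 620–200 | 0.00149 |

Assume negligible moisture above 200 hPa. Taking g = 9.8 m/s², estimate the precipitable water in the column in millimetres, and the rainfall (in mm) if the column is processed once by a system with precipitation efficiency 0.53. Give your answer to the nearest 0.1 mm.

PW ≈ 52.4 mm; rainfall ≈ 27.8 mm

Precipitable water is the column-integrated vapour mass per unit area: PW = (1/g) Σ q̄ Δp, with q in kg/kg and Δp in Pa (1 kg/m² of water = 1 mm).
Layer 1020–700 hPa: Δp = 320 hPa = 32000 Pa, q̄ = 0.0124 kg/kg → 0.0124 × 32000 / 9.8 = 40.49 mm
Layer 700–660 hPa: Δp = 40 hPa = 4000 Pa, q̄ = 0.00746 kg/kg → 0.00746 × 4000 / 9.8 = 3.04 mm
Layer 660–620 hPa: Δp = 40 hPa = 4000 Pa, q̄ = 0.00606 kg/kg → 0.00606 × 4000 / 9.8 = 2.47 mm
Layer 620–200 hPa: Δp = 420 hPa = 42000 Pa, q̄ = 0.00149 kg/kg → 0.00149 × 42000 / 9.8 = 6.39 mm
PW = 40.49 + 3.04 + 2.47 + 6.39 = 52.39 ≈ 52.4 mm.
Rainfall = ε × PW = 0.53 × 52.4 = 27.8 mm.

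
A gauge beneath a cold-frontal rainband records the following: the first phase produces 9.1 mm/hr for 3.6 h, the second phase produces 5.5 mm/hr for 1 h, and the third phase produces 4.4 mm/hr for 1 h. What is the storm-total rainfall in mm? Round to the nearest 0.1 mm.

Total = Σ Rᵢ Δtᵢ = 9.1 × 3.6 + 5.5 × 1 + 4.4 × 1
      = 32.76 + 5.5 + 4.4 = 42.7 mm.

total ≈ 42.7 mm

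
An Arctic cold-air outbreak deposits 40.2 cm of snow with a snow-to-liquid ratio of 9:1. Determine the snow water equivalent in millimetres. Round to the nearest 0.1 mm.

SWE ≈ 44.7 mm

SWE = snow depth / ratio = 40.2 cm / 9 = 4.467 cm = 44.7 mm.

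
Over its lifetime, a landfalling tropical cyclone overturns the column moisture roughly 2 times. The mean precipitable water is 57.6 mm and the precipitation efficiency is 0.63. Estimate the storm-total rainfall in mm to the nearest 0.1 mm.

rainfall ≈ 72.6 mm

Each cycle deposits ε × PW = 0.63 × 57.6 = 36.288 mm.
Over 2 cycles: 2 × 36.288 = 72.6 mm.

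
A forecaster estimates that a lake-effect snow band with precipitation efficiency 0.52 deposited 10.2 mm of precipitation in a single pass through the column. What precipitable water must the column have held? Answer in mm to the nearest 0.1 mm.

PW = precipitation / ε = 10.2 / 0.52 = 19.6 mm.

PW ≈ 19.6 mm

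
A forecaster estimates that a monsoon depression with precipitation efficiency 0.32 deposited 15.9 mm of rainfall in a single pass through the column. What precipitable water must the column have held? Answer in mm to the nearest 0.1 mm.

PW = rainfall / ε = 15.9 / 0.32 = 49.7 mm.

PW ≈ 49.7 mm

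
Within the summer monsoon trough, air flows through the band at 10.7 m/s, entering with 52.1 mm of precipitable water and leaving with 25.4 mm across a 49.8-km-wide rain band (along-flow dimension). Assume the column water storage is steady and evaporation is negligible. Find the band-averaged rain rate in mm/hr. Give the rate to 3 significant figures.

R ≈ 20.7 mm/hr

Column moisture flux per unit crosswind length is F = V × PW.
Inflow: F_in = 10.7 × 52.1 = 557.47 mm·m/s
Outflow: F_out = 10.7 × 25.4 = 271.78 mm·m/s
Steady-state rate R = (F_in − F_out)/L = (557.47 − 271.78) / 49800 m = 5.737e-03 mm/s.
R = 5.737e-03 × 3600 = 20.7 mm/hr.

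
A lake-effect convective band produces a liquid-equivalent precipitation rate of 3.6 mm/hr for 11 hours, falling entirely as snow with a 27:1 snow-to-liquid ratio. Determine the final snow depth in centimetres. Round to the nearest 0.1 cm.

snow depth ≈ 106.9 cm

Liquid-equivalent depth = 3.6 × 11 = 39.6 mm.
Snow depth = 39.6 mm × 27 = 1069.2 mm = 106.9 cm.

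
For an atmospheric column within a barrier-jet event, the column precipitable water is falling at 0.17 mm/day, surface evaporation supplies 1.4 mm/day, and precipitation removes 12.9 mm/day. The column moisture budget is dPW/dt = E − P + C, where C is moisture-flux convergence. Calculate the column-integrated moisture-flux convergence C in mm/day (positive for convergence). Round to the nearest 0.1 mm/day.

C ≈ 11.3 mm/day

dPW/dt = -0.17 mm/day.
C = dPW/dt − E + P = (-0.17) − 1.4 + 12.9 = 11.3 mm/day.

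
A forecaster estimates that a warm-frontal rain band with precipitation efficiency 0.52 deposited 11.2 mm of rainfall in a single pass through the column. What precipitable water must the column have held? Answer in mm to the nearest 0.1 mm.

PW = rainfall / ε = 11.2 / 0.52 = 21.5 mm.

PW ≈ 21.5 mm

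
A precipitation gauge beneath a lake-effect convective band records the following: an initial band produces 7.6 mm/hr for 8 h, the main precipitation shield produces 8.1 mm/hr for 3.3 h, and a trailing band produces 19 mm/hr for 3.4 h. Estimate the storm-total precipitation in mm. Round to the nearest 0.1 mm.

Total = Σ Rᵢ Δtᵢ = 7.6 × 8 + 8.1 × 3.3 + 19 × 3.4
      = 60.8 + 26.73 + 64.6 = 152.1 mm.

total ≈ 152.1 mm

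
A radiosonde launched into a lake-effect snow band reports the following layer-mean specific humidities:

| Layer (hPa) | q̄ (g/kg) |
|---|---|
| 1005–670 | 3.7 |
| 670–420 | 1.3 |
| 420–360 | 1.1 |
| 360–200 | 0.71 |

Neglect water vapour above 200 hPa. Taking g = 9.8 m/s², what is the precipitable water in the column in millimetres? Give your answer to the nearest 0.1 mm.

PW ≈ 17.8 mm

Precipitable water is the column-integrated vapour mass per unit area: PW = (1/g) Σ q̄ Δp, with q in kg/kg and Δp in Pa (1 kg/m² of water = 1 mm).
Layer 1005–670 hPa: Δp = 335 hPa = 33500 Pa, q̄ = 0.0037 kg/kg → 0.0037 × 33500 / 9.8 = 12.65 mm
Layer 670–420 hPa: Δp = 250 hPa = 25000 Pa, q̄ = 0.0013 kg/kg → 0.0013 × 25000 / 9.8 = 3.32 mm
Layer 420–360 hPa: Δp = 60 hPa = 6000 Pa, q̄ = 0.0011 kg/kg → 0.0011 × 6000 / 9.8 = 0.67 mm
Layer 360–200 hPa: Δp = 160 hPa = 16000 Pa, q̄ = 0.00071 kg/kg → 0.00071 × 16000 / 9.8 = 1.16 mm
PW = 12.65 + 3.32 + 0.67 + 1.16 = 17.80 ≈ 17.8 mm.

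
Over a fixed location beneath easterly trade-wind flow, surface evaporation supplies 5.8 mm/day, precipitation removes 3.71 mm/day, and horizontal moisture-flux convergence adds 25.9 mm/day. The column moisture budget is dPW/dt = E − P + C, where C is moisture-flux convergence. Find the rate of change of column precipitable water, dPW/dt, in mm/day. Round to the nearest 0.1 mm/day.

dPW/dt ≈ 28.0 mm/day

dPW/dt = E − P + C = 5.8 − 3.71 + (25.9) = 28.0 mm/day.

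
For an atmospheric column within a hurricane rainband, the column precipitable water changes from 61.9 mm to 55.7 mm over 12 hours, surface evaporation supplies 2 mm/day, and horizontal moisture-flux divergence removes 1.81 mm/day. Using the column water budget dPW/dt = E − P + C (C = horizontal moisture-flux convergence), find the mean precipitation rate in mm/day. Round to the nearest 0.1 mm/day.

dPW/dt = (55.7 − 61.9) mm / (12/24 day) = -12.400 mm/day.
P = E + C − dPW/dt = 2 + (-1.81) − (-12.400) = 12.6 mm/day.

P ≈ 12.6 mm/day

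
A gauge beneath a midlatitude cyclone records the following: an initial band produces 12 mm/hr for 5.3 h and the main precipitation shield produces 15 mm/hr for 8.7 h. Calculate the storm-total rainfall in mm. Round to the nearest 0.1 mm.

Total = Σ Rᵢ Δtᵢ = 12 × 5.3 + 15 × 8.7
      = 63.6 + 130.5 = 194.1 mm.

total ≈ 194.1 mm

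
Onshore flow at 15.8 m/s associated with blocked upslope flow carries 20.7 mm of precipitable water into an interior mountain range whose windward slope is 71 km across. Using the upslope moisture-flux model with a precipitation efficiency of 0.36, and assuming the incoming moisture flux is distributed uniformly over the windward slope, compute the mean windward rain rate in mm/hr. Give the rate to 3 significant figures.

R ≈ 5.97 mm/hr

Incoming column moisture flux per unit ridge length: F = V × PW = 15.8 × 20.7 = 327.06 mm·m/s.
Spread over the 71 km slope with efficiency ε = 0.36: R = ε·F/W = 0.36 × 327.06 / 71000 m = 1.658e-03 mm/s.
R = 1.658e-03 × 3600 = 5.97 mm/hr.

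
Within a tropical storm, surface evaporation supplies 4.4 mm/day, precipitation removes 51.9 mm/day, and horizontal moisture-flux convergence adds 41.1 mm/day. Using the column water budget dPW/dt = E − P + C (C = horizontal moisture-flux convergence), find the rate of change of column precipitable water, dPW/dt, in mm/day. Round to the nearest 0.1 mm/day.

dPW/dt ≈ -6.4 mm/day

dPW/dt = E − P + C = 4.4 − 51.9 + (41.1) = -6.4 mm/day.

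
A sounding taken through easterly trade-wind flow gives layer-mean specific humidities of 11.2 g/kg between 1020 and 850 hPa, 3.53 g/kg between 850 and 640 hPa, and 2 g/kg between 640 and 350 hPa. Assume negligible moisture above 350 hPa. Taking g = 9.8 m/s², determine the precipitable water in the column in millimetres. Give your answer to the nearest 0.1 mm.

Precipitable water is the column-integrated vapour mass per unit area: PW = (1/g) Σ q̄ Δp, with q in kg/kg and Δp in Pa (1 kg/m² of water = 1 mm).
Layer 1020–850 hPa: Δp = 170 hPa = 17000 Pa, q̄ = 0.0112 kg/kg → 0.0112 × 17000 / 9.8 = 19.43 mm
Layer 850–640 hPa: Δp = 210 hPa = 21000 Pa, q̄ = 0.00353 kg/kg → 0.00353 × 21000 / 9.8 = 7.56 mm
Layer 640–350 hPa: Δp = 290 hPa = 29000 Pa, q̄ = 0.002 kg/kg → 0.002 × 29000 / 9.8 = 5.92 mm
PW = 19.43 + 7.56 + 5.92 = 32.91 ≈ 32.9 mm.

PW ≈ 32.9 mm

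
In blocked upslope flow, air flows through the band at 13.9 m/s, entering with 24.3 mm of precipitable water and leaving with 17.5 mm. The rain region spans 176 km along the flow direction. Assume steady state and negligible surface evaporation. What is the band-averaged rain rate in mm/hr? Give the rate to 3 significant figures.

Column moisture flux per unit crosswind length is F = V × PW.
Inflow: F_in = 13.9 × 24.3 = 337.77 mm·m/s
Outflow: F_out = 13.9 × 17.5 = 243.25 mm·m/s
Steady-state rate R = (F_in − F_out)/L = (337.77 − 243.25) / 176000 m = 5.370e-04 mm/s.
R = 5.370e-04 × 3600 = 1.93 mm/hr.

R ≈ 1.93 mm/hr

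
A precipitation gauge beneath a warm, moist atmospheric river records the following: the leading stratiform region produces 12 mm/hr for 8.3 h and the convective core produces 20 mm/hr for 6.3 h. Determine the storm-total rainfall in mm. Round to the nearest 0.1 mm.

total ≈ 225.6 mm

Total = Σ Rᵢ Δtᵢ = 12 × 8.3 + 20 × 6.3
      = 99.6 + 126 = 225.6 mm.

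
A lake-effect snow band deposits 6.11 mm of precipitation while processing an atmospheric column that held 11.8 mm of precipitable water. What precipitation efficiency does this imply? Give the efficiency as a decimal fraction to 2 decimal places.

ε ≈ 0.52

ε = precipitation / PW = 6.11 / 11.8 = 0.52.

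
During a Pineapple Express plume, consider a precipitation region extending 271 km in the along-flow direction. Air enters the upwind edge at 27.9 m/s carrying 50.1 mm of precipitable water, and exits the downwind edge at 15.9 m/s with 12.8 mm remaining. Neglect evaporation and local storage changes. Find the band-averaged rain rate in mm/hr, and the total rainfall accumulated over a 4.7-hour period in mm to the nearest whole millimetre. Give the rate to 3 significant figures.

Column moisture flux per unit crosswind length is F = V × PW.
Inflow: F_in = 27.9 × 50.1 = 1397.79 mm·m/s
Outflow: F_out = 15.9 × 12.8 = 203.52 mm·m/s
Steady-state rate R = (F_in − F_out)/L = (1397.79 − 203.52) / 271000 m = 4.407e-03 mm/s.
R = 4.407e-03 × 3600 = 15.9 mm/hr.
Over 4.7 h: total = 15.9 × 4.7 = 74.73 ≈ 75 mm.

R ≈ 15.9 mm/hr; total ≈ 75 mm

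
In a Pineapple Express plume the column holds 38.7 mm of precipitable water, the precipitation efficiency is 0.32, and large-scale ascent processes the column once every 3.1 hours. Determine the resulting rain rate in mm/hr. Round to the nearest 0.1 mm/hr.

Each overturning extracts ε × PW = 0.32 × 38.7 = 12.384 mm.
Rate = ε·PW / τ = 12.384 / 3.1 h = 4.0 mm/hr.

R ≈ 4.0 mm/hr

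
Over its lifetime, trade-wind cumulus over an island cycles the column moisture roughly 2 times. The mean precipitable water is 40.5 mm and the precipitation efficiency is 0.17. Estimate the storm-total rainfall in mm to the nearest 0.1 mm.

rainfall ≈ 13.8 mm

Each cycle deposits ε × PW = 0.17 × 40.5 = 6.885 mm.
Over 2 cycles: 2 × 6.885 = 13.8 mm.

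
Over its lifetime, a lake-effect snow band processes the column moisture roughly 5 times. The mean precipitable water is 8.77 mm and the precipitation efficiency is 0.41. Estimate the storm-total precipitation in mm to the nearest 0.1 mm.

precipitation ≈ 18.0 mm

Each cycle deposits ε × PW = 0.41 × 8.77 = 3.5957 mm.
Over 5 cycles: 5 × 3.5957 = 18.0 mm.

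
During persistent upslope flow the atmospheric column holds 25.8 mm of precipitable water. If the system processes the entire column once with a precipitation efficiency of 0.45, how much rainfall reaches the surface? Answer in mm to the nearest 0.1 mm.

Rainfall = ε × PW = 0.45 × 25.8 = 11.6 mm.

rainfall ≈ 11.6 mm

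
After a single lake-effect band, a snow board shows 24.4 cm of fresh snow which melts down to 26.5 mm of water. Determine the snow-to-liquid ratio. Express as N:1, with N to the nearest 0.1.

Ratio = snow depth / SWE = 244 mm / 26.5 mm = 9.2, i.e. 9.2:1.

ratio ≈ 9.2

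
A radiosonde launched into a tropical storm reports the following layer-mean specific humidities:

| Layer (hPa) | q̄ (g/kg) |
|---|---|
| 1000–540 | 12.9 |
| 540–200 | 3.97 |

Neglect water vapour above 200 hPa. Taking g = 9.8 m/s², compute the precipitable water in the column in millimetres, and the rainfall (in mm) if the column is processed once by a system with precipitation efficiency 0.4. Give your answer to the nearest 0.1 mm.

Precipitable water is the column-integrated vapour mass per unit area: PW = (1/g) Σ q̄ Δp, with q in kg/kg and Δp in Pa (1 kg/m² of water = 1 mm).
Layer 1000–540 hPa: Δp = 460 hPa = 46000 Pa, q̄ = 0.0129 kg/kg → 0.0129 × 46000 / 9.8 = 60.55 mm
Layer 540–200 hPa: Δp = 340 hPa = 34000 Pa, q̄ = 0.00397 kg/kg → 0.00397 × 34000 / 9.8 = 13.77 mm
PW = 60.55 + 13.77 = 74.32 ≈ 74.3 mm.
Rainfall = ε × PW = 0.4 × 74.3 = 29.7 mm.

PW ≈ 74.3 mm; rainfall ≈ 29.7 mm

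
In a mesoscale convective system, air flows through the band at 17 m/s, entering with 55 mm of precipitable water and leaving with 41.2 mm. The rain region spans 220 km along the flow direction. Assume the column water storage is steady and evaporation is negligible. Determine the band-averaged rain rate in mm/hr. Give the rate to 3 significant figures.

Column moisture flux per unit crosswind length is F = V × PW.
Inflow: F_in = 17 × 55 = 935 mm·m/s
Outflow: F_out = 17 × 41.2 = 700.4 mm·m/s
Steady-state rate R = (F_in − F_out)/L = (935 − 700.4) / 220000 m = 1.066e-03 mm/s.
R = 1.066e-03 × 3600 = 3.84 mm/hr.

R ≈ 3.84 mm/hr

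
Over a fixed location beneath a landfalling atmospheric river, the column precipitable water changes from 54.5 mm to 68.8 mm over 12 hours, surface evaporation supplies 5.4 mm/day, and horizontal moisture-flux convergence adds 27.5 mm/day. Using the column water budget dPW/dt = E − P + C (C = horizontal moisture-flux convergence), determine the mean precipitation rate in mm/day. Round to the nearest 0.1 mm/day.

dPW/dt = (68.8 − 54.5) mm / (12/24 day) = +28.600 mm/day.
P = E + C − dPW/dt = 5.4 + (27.5) − (+28.600) = 4.3 mm/day.

P ≈ 4.3 mm/day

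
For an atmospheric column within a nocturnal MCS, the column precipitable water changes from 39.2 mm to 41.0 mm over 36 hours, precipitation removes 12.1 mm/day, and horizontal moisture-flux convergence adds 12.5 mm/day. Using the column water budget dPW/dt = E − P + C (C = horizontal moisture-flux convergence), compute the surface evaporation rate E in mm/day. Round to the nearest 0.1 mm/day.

E ≈ 0.8 mm/day

dPW/dt = (41.0 − 39.2) mm / (36/24 day) = +1.200 mm/day.
E = dPW/dt + P − C = (+1.200) + 12.1 − (12.5) = 0.8 mm/day.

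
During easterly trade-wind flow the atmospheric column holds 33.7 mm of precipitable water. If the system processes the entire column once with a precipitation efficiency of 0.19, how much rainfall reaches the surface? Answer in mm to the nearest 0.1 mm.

Rainfall = ε × PW = 0.19 × 33.7 = 6.4 mm.

rainfall ≈ 6.4 mm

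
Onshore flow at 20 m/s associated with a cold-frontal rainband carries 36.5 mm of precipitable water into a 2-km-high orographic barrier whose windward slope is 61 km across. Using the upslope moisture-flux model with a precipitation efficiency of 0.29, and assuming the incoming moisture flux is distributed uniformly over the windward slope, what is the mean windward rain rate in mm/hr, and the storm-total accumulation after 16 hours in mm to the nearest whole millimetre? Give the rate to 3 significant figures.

R ≈ 12.5 mm/hr; total ≈ 200 mm

Incoming column moisture flux per unit ridge length: F = V × PW = 20 × 36.5 = 730 mm·m/s.
Spread over the 61 km slope with efficiency ε = 0.29: R = ε·F/W = 0.29 × 730 / 61000 m = 3.470e-03 mm/s.
R = 3.470e-03 × 3600 = 12.5 mm/hr.
Over 16 h: total = 12.5 × 16 = 200 mm.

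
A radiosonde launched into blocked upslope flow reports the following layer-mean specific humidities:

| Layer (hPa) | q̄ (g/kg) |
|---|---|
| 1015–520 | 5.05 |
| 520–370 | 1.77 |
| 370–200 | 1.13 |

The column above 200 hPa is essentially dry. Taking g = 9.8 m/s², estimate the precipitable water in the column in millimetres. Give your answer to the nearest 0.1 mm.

PW ≈ 30.2 mm

Precipitable water is the column-integrated vapour mass per unit area: PW = (1/g) Σ q̄ Δp, with q in kg/kg and Δp in Pa (1 kg/m² of water = 1 mm).
Layer 1015–520 hPa: Δp = 495 hPa = 49500 Pa, q̄ = 0.00505 kg/kg → 0.00505 × 49500 / 9.8 = 25.51 mm
Layer 520–370 hPa: Δp = 150 hPa = 15000 Pa, q̄ = 0.00177 kg/kg → 0.00177 × 15000 / 9.8 = 2.71 mm
Layer 370–200 hPa: Δp = 170 hPa = 17000 Pa, q̄ = 0.00113 kg/kg → 0.00113 × 17000 / 9.8 = 1.96 mm
PW = 25.51 + 2.71 + 1.96 = 30.18 ≈ 30.2 mm.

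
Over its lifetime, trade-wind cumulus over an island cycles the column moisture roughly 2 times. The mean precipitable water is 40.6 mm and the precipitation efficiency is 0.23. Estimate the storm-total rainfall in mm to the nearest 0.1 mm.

rainfall ≈ 18.7 mm

Each cycle deposits ε × PW = 0.23 × 40.6 = 9.338 mm.
Over 2 cycles: 2 × 9.338 = 18.7 mm.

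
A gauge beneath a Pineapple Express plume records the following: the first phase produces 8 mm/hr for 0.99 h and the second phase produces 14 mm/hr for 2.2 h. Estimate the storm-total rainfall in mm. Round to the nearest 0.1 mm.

total ≈ 38.7 mm

Total = Σ Rᵢ Δtᵢ = 8 × 0.99 + 14 × 2.2
      = 7.92 + 30.8 = 38.7 mm.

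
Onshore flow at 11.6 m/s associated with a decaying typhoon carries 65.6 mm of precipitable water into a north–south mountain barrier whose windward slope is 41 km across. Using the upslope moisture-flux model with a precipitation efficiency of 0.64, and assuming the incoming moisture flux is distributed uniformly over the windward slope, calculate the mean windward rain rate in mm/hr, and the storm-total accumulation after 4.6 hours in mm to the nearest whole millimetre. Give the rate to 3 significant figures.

R ≈ 42.8 mm/hr; total ≈ 197 mm

Incoming column moisture flux per unit ridge length: F = V × PW = 11.6 × 65.6 = 760.96 mm·m/s.
Spread over the 41 km slope with efficiency ε = 0.64: R = ε·F/W = 0.64 × 760.96 / 41000 m = 1.188e-02 mm/s.
R = 1.188e-02 × 3600 = 42.8 mm/hr.
Over 4.6 h: total = 42.8 × 4.6 = 196.88 ≈ 197 mm.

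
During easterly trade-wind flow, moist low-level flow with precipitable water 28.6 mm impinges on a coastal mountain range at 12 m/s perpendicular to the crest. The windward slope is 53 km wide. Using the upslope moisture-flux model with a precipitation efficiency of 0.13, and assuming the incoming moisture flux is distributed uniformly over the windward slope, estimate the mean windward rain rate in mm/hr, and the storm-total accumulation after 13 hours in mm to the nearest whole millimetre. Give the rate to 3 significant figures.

R ≈ 3.03 mm/hr; total ≈ 39 mm

Incoming column moisture flux per unit ridge length: F = V × PW = 12 × 28.6 = 343.2 mm·m/s.
Spread over the 53 km slope with efficiency ε = 0.13: R = ε·F/W = 0.13 × 343.2 / 53000 m = 8.418e-04 mm/s.
R = 8.418e-04 × 3600 = 3.03 mm/hr.
Over 13 h: total = 3.03 × 13 = 39.39 ≈ 39 mm.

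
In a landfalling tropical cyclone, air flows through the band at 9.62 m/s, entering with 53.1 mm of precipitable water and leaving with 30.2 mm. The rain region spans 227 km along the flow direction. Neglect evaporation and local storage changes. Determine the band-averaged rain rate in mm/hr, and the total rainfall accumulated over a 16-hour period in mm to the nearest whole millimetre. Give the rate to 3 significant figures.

R ≈ 3.49 mm/hr; total ≈ 56 mm

Column moisture flux per unit crosswind length is F = V × PW.
Inflow: F_in = 9.62 × 53.1 = 510.822 mm·m/s
Outflow: F_out = 9.62 × 30.2 = 290.524 mm·m/s
Steady-state rate R = (F_in − F_out)/L = (510.822 − 290.524) / 227000 m = 9.705e-04 mm/s.
R = 9.705e-04 × 3600 = 3.49 mm/hr.
Over 16 h: total = 3.49 × 16 = 55.84 ≈ 56 mm.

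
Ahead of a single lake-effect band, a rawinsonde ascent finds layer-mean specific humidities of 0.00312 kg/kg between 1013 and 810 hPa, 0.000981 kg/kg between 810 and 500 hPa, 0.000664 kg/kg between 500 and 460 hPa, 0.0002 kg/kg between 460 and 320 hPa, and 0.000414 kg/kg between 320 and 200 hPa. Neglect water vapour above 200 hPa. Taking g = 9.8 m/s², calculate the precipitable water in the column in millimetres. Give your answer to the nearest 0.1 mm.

Precipitable water is the column-integrated vapour mass per unit area: PW = (1/g) Σ q̄ Δp, with q in kg/kg and Δp in Pa (1 kg/m² of water = 1 mm).
Layer 1013–810 hPa: Δp = 203 hPa = 20300 Pa, q̄ = 0.00312 kg/kg → 0.00312 × 20300 / 9.8 = 6.46 mm
Layer 810–500 hPa: Δp = 310 hPa = 31000 Pa, q̄ = 0.000981 kg/kg → 0.000981 × 31000 / 9.8 = 3.10 mm
Layer 500–460 hPa: Δp = 40 hPa = 4000 Pa, q̄ = 0.000664 kg/kg → 0.000664 × 4000 / 9.8 = 0.27 mm
Layer 460–320 hPa: Δp = 140 hPa = 14000 Pa, q̄ = 0.0002 kg/kg → 0.0002 × 14000 / 9.8 = 0.29 mm
Layer 320–200 hPa: Δp = 120 hPa = 12000 Pa, q̄ = 0.000414 kg/kg → 0.000414 × 12000 / 9.8 = 0.51 mm
PW = 6.46 + 3.10 + 0.27 + 0.29 + 0.51 = 10.63 ≈ 10.6 mm.

PW ≈ 10.6 mm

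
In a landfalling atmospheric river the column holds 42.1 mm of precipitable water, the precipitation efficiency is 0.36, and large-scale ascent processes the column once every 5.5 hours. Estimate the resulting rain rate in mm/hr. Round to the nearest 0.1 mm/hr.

Each overturning extracts ε × PW = 0.36 × 42.1 = 15.156 mm.
Rate = ε·PW / τ = 15.156 / 5.5 h = 2.8 mm/hr.

R ≈ 2.8 mm/hr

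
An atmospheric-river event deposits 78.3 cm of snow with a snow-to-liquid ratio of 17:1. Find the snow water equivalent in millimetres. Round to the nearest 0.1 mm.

SWE ≈ 46.1 mm

SWE = snow depth / ratio = 78.3 cm / 17 = 4.606 cm = 46.1 mm.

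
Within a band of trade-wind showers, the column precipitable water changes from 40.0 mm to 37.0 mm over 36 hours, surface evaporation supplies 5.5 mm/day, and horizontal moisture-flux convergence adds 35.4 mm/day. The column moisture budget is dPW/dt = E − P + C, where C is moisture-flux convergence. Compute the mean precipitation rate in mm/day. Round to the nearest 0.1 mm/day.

dPW/dt = (37.0 − 40.0) mm / (36/24 day) = -2.000 mm/day.
P = E + C − dPW/dt = 5.5 + (35.4) − (-2.000) = 42.9 mm/day.

P ≈ 42.9 mm/day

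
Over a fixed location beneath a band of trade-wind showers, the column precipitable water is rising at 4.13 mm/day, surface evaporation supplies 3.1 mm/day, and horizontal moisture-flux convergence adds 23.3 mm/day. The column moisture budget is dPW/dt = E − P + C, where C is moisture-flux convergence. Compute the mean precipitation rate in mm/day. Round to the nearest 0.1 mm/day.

P ≈ 22.3 mm/day

dPW/dt = +4.13 mm/day.
P = E + C − dPW/dt = 3.1 + (23.3) − (+4.13) = 22.3 mm/day.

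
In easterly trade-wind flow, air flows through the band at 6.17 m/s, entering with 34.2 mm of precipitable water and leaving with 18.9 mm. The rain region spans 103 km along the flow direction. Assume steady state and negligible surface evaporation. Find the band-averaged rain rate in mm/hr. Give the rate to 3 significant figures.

Column moisture flux per unit crosswind length is F = V × PW.
Inflow: F_in = 6.17 × 34.2 = 211.014 mm·m/s
Outflow: F_out = 6.17 × 18.9 = 116.613 mm·m/s
Steady-state rate R = (F_in − F_out)/L = (211.014 − 116.613) / 103000 m = 9.165e-04 mm/s.
R = 9.165e-04 × 3600 = 3.30 mm/hr.

R ≈ 3.30 mm/hr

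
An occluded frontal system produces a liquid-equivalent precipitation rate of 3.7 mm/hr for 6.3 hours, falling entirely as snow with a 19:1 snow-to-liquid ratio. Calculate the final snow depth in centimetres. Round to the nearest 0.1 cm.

snow depth ≈ 44.3 cm

Liquid-equivalent depth = 3.7 × 6.3 = 23.31 mm.
Snow depth = 23.31 mm × 19 = 442.89 mm = 44.3 cm.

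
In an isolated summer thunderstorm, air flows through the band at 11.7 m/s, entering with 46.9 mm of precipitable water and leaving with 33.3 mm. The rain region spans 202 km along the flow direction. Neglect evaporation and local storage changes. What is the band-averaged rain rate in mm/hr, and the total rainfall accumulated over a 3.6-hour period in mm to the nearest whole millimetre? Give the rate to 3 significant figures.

Column moisture flux per unit crosswind length is F = V × PW.
Inflow: F_in = 11.7 × 46.9 = 548.73 mm·m/s
Outflow: F_out = 11.7 × 33.3 = 389.61 mm·m/s
Steady-state rate R = (F_in − F_out)/L = (548.73 − 389.61) / 202000 m = 7.877e-04 mm/s.
R = 7.877e-04 × 3600 = 2.84 mm/hr.
Over 3.6 h: total = 2.84 × 3.6 = 10.224 ≈ 10 mm.

R ≈ 2.84 mm/hr; total ≈ 10 mm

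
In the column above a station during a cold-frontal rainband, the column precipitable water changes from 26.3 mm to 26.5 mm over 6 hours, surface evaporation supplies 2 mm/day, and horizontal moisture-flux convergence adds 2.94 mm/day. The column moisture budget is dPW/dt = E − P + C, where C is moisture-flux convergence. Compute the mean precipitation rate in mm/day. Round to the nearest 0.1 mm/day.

dPW/dt = (26.5 − 26.3) mm / (6/24 day) = +0.800 mm/day.
P = E + C − dPW/dt = 2 + (2.94) − (+0.800) = 4.1 mm/day.

P ≈ 4.1 mm/day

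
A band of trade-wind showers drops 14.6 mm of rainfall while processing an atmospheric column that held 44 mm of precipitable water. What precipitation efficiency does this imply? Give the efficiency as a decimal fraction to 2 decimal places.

ε = rainfall / PW = 14.6 / 44 = 0.33.

ε ≈ 0.33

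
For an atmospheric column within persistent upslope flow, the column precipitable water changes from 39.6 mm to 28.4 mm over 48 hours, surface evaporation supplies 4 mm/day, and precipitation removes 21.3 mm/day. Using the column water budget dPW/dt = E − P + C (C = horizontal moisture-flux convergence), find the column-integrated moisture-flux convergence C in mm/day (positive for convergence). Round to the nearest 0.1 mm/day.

dPW/dt = (28.4 − 39.6) mm / (48/24 day) = -5.600 mm/day.
C = dPW/dt − E + P = (-5.600) − 4 + 21.3 = 11.7 mm/day.

C ≈ 11.7 mm/day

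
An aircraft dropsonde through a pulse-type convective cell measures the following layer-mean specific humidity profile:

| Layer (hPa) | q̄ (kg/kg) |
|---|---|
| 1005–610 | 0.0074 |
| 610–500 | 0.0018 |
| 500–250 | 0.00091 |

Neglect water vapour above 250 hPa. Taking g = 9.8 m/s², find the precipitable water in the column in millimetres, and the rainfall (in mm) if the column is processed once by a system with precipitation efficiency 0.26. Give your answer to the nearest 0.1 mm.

Precipitable water is the column-integrated vapour mass per unit area: PW = (1/g) Σ q̄ Δp, with q in kg/kg and Δp in Pa (1 kg/m² of water = 1 mm).
Layer 1005–610 hPa: Δp = 395 hPa = 39500 Pa, q̄ = 0.0074 kg/kg → 0.0074 × 39500 / 9.8 = 29.83 mm
Layer 610–500 hPa: Δp = 110 hPa = 11000 Pa, q̄ = 0.0018 kg/kg → 0.0018 × 11000 / 9.8 = 2.02 mm
Layer 500–250 hPa: Δp = 250 hPa = 25000 Pa, q̄ = 0.00091 kg/kg → 0.00091 × 25000 / 9.8 = 2.32 mm
PW = 29.83 + 2.02 + 2.32 = 34.17 ≈ 34.2 mm.
Rainfall = ε × PW = 0.26 × 34.2 = 8.9 mm.

PW ≈ 34.2 mm; rainfall ≈ 8.9 mm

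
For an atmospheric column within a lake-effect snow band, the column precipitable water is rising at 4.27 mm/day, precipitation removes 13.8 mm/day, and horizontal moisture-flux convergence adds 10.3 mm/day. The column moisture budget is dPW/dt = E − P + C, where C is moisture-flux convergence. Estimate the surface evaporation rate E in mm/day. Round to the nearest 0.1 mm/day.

dPW/dt = +4.27 mm/day.
E = dPW/dt + P − C = (+4.27) + 13.8 − (10.3) = 7.8 mm/day.

E ≈ 7.8 mm/day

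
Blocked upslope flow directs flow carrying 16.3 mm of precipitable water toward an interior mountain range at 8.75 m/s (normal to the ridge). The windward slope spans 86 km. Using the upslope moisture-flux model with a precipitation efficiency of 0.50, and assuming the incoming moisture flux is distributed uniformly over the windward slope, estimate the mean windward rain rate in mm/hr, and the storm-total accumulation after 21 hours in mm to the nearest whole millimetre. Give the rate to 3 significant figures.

R ≈ 2.99 mm/hr; total ≈ 63 mm

Incoming column moisture flux per unit ridge length: F = V × PW = 8.75 × 16.3 = 142.625 mm·m/s.
Spread over the 86 km slope with efficiency ε = 0.50: R = ε·F/W = 0.50 × 142.625 / 86000 m = 8.292e-04 mm/s.
R = 8.292e-04 × 3600 = 2.99 mm/hr.
Over 21 h: total = 2.99 × 21 = 62.79 ≈ 63 mm.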